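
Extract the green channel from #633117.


Color: #633117
R = 63 = 99
G = 31 = 49
B = 17 = 23
Green = 49


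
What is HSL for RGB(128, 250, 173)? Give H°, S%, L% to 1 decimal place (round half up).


Normalize: R'=128/255≈0.5020, G'=250/255≈0.9804, B'=173/255≈0.6784
Max=250/255, Min=128/255, Δ=Max-Min=122/255
L = (Max+Min)/2 = (250+128)/510 = 378/510 = 0.74117… → L = 74.1%
L > 0.5 → S = Δ/(2-Max-Min) = 122/(510-250-128) = 122/132 = 0.92424… → S = 92.4%
(the 1/255 factors cancel in S and H, so raw channel differences can be used)
Max is G' → H = 60 × ((B-R)/Δ + 2) = 60 × ((173-128)/122 + 2)
  45/122 + 2 = 0.3688… + 2 = 2.3688…
  H = 60 × 2.3688… = 142.131…° → H = 142.1°
= HSL(142.1°, 92.4%, 74.1%)


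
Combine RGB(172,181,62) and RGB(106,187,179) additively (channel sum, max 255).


Additive: each channel = min(255, C₁+C₂)
R: 172+106 = 278 → 255
G: 181+187 = 368 → 255
B: 62+179 = 241 → 241
= RGB(255, 255, 241)


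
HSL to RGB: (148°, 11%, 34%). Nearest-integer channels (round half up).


H=148°, S=0.11, L=0.34
C = (1-|2L-1|)×S = (1-|-0.32|)×0.11 = 0.0748
H' = H/60 = 148/60 ≈ 2.4667; X = C×(1-|H' mod 2 - 1|) ≈ 0.0349
m = L - C/2 = 0.34 - 0.0374 = 0.3026
Sector ⌊H'⌋ = 2 → (R',G',B') = (0.0, 0.0748, ≈0.0349)
RGB = ((R'+m)×255, (G'+m)×255, (B'+m)×255) = (77.163, 96.237, 86.0642)
Round half up → RGB(77, 96, 86)


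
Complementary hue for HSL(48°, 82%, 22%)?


Complement = opposite side of color wheel = hue + 180°
H' = (48 + 180) mod 360 = 228°
S and L unchanged.
= HSL(228°, 82%, 22%)


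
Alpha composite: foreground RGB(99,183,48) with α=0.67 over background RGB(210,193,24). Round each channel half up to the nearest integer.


C = α×F + (1-α)×B, with 1-α = 0.33
R: 0.67×99 + 0.33×210 = 66.33 + 69.30 = 135.63 → 136
G: 0.67×183 + 0.33×193 = 122.61 + 63.69 = 186.30 → 186
B: 0.67×48 + 0.33×24 = 32.16 + 7.92 = 40.08 → 40
= RGB(136, 186, 40)


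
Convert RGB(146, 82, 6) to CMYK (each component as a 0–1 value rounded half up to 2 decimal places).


R'=146/255≈0.5725, G'=82/255≈0.3216, B'=6/255≈0.0235
K = 1 - max(R',G',B') = 1 - 146/255 = 109/255 = 0.42745… → 0.43
(1-R'-K)/(1-K) simplifies to (max-R)/max with max = 146:
C = (146-146)/146 = 0/146 = 0 → 0.00
M = (146-82)/146 = 64/146 = 0.43835… → 0.44
Y = (146-6)/146 = 140/146 = 0.95890… → 0.96
= CMYK(0.00, 0.44, 0.96, 0.43)


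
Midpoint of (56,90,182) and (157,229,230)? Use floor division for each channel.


Midpoint: each channel = ⌊(C₁+C₂)/2⌋
R: ⌊(56+157)/2⌋ = 106
G: ⌊(90+229)/2⌋ = 159
B: ⌊(182+230)/2⌋ = 206
= RGB(106, 159, 206)


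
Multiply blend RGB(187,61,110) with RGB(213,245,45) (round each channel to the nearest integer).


Multiply: C = A×B/255, rounded to nearest integer
R: 187×213/255 = 39831/255 ≈ 156.200 → 156
G: 61×245/255 = 14945/255 ≈ 58.608 → 59
B: 110×45/255 = 4950/255 ≈ 19.412 → 19
= RGB(156, 59, 19)


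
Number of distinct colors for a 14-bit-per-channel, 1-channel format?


Total bits = 14 bits/channel × 1 channels = 14 bits
Distinct colors = 2^14
= 16,384 colors


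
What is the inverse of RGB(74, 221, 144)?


Invert: (255-R, 255-G, 255-B)
R: 255-74 = 181
G: 255-221 = 34
B: 255-144 = 111
= RGB(181, 34, 111)


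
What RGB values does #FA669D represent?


FA → 250 (R)
66 → 102 (G)
9D → 157 (B)
= RGB(250, 102, 157)


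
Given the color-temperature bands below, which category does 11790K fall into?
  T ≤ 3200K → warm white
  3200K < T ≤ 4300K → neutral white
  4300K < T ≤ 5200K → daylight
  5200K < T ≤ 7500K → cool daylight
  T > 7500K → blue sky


Temperature: 11790K
11790K > 7500K → blue sky
Classification: blue sky


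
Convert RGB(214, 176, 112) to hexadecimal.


R = 214 → D6 (hex)
G = 176 → B0 (hex)
B = 112 → 70 (hex)
Hex = #D6B070


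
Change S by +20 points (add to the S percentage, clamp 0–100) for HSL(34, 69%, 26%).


Original S = 69%
Adjustment = +20 percentage points
New S = 69 + (20) = 89
Clamp to [0, 100] → 89
= HSL(34°, 89%, 26%)


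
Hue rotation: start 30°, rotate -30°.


New hue = (H + rotation) mod 360
New hue = (30 -30) mod 360
= 0 mod 360
= 0°


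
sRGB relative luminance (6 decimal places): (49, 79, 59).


Linearize each channel (sRGB transfer function): c = v/255; c_lin = c/12.92 if c ≤ 0.04045, else ((c+0.055)/1.055)^2.4
  R: 49/255 ≈ 0.192157 > 0.04045 → ((0.192157+0.055)/1.055)^2.4 ≈ 0.030713
  G: 79/255 ≈ 0.309804 > 0.04045 → ((0.309804+0.055)/1.055)^2.4 ≈ 0.078187
  B: 59/255 ≈ 0.231373 > 0.04045 → ((0.231373+0.055)/1.055)^2.4 ≈ 0.043735
R_lin = 0.030713, G_lin = 0.078187, B_lin = 0.043735
L = 0.2126×R + 0.7152×G + 0.0722×B
L = 0.2126×0.030713 + 0.7152×0.078187 + 0.0722×0.043735
L ≈ 0.065607


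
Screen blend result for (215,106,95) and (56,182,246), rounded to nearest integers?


Screen: C = 255 - (255-A)×(255-B)/255, rounded to nearest integer
R: 255 - (255-215)×(255-56)/255 = 255 - 7960/255 ≈ 255 - 31.216 = 223.784 → 224
G: 255 - (255-106)×(255-182)/255 = 255 - 10877/255 ≈ 255 - 42.655 = 212.345 → 212
B: 255 - (255-95)×(255-246)/255 = 255 - 1440/255 ≈ 255 - 5.647 = 249.353 → 249
= RGB(224, 212, 249)


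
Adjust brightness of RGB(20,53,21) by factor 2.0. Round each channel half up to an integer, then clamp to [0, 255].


Multiply each channel by 2.0, round half up, clamp to [0, 255]
R: 20×2.0 = 40
G: 53×2.0 = 106
B: 21×2.0 = 42
= RGB(40, 106, 42)


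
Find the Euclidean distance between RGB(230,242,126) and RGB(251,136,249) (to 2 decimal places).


d = √[(R₁-R₂)² + (G₁-G₂)² + (B₁-B₂)²]
d = √[(230-251)² + (242-136)² + (126-249)²]
d = √[441 + 11236 + 15129]
d = √26806
d ≈ 163.73


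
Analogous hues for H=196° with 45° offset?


Base hue: 196°
Left analog: (196 - 45) mod 360 = 151°
Right analog: (196 + 45) mod 360 = 241°
Analogous hues = 151° and 241°


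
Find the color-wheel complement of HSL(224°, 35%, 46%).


Complement = opposite side of color wheel = hue + 180°
H' = (224 + 180) mod 360 = 44°
S and L unchanged.
= HSL(44°, 35%, 46%)


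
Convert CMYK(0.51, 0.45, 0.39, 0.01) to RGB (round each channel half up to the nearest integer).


R = 255 × (1-C) × (1-K) = 255 × 0.49 × 0.99 = 123.7005 → 124
G = 255 × (1-M) × (1-K) = 255 × 0.55 × 0.99 = 138.8475 → 139
B = 255 × (1-Y) × (1-K) = 255 × 0.61 × 0.99 = 153.9945 → 154
= RGB(124, 139, 154)


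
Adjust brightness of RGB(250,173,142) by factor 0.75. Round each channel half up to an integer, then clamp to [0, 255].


Multiply each channel by 0.75, round half up, clamp to [0, 255]
R: 250×0.75 = 187.5 → round → 188
G: 173×0.75 = 129.75 → round → 130
B: 142×0.75 = 106.5 → round → 107
= RGB(188, 130, 107)


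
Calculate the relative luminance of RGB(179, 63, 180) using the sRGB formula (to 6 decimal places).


Linearize each channel (sRGB transfer function): c = v/255; c_lin = c/12.92 if c ≤ 0.04045, else ((c+0.055)/1.055)^2.4
  R: 179/255 ≈ 0.701961 > 0.04045 → ((0.701961+0.055)/1.055)^2.4 ≈ 0.450786
  G: 63/255 ≈ 0.247059 > 0.04045 → ((0.247059+0.055)/1.055)^2.4 ≈ 0.049707
  B: 180/255 ≈ 0.705882 > 0.04045 → ((0.705882+0.055)/1.055)^2.4 ≈ 0.456411
R_lin = 0.450786, G_lin = 0.049707, B_lin = 0.456411
L = 0.2126×R + 0.7152×G + 0.0722×B
L = 0.2126×0.450786 + 0.7152×0.049707 + 0.0722×0.456411
L ≈ 0.164340


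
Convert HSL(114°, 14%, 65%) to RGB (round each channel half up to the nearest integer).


H=114°, S=0.14, L=0.65
C = (1-|2L-1|)×S = (1-|0.30|)×0.14 = 0.098
H' = H/60 = 114/60 ≈ 1.9000; X = C×(1-|H' mod 2 - 1|) = 0.0098
m = L - C/2 = 0.65 - 0.049 = 0.601
Sector ⌊H'⌋ = 1 → (R',G',B') = (0.0098, 0.098, 0.0)
RGB = ((R'+m)×255, (G'+m)×255, (B'+m)×255) = (155.754, 178.245, 153.255)
Round half up → RGB(156, 178, 153)


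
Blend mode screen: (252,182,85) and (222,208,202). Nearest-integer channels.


Screen: C = 255 - (255-A)×(255-B)/255, rounded to nearest integer
R: 255 - (255-252)×(255-222)/255 = 255 - 99/255 ≈ 255 - 0.388 = 254.612 → 255
G: 255 - (255-182)×(255-208)/255 = 255 - 3431/255 ≈ 255 - 13.455 = 241.545 → 242
B: 255 - (255-85)×(255-202)/255 = 255 - 9010/255 ≈ 255 - 35.333 = 219.667 → 220
= RGB(255, 242, 220)


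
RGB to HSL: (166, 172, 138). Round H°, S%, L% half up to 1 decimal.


Normalize: R'=166/255≈0.6510, G'=172/255≈0.6745, B'=138/255≈0.5412
Max=172/255, Min=138/255, Δ=Max-Min=34/255
L = (Max+Min)/2 = (172+138)/510 = 310/510 = 0.60784… → L = 60.8%
L > 0.5 → S = Δ/(2-Max-Min) = 34/(510-172-138) = 34/200 = 0.17 → S = 17.0%
(the 1/255 factors cancel in S and H, so raw channel differences can be used)
Max is G' → H = 60 × ((B-R)/Δ + 2) = 60 × ((138-166)/34 + 2)
  -28/34 + 2 = -0.8235… + 2 = 1.1764…
  H = 60 × 1.1764… = 70.588…° → H = 70.6°
= HSL(70.6°, 17.0%, 60.8%)


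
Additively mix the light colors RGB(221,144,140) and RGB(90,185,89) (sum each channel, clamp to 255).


Additive: each channel = min(255, C₁+C₂)
R: 221+90 = 311 → 255
G: 144+185 = 329 → 255
B: 140+89 = 229 → 229
= RGB(255, 255, 229)


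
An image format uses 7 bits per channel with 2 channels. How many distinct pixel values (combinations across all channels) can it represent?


Total bits = 7 bits/channel × 2 channels = 14 bits
Distinct pixel values = 2^14
= 16,384 pixel values


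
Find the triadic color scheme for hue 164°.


Triadic: equally spaced at 120° intervals
H1 = 164°
H2 = (164 + 120) mod 360 = 284°
H3 = (164 + 240) mod 360 = 44°
Triadic = 164°, 284°, 44°


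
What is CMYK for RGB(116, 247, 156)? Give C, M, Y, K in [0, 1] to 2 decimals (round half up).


R'=116/255≈0.4549, G'=247/255≈0.9686, B'=156/255≈0.6118
K = 1 - max(R',G',B') = 1 - 247/255 = 8/255 = 0.03137… → 0.03
(1-R'-K)/(1-K) simplifies to (max-R)/max with max = 247:
C = (247-116)/247 = 131/247 = 0.53036… → 0.53
M = (247-247)/247 = 0/247 = 0 → 0.00
Y = (247-156)/247 = 91/247 = 0.36842… → 0.37
= CMYK(0.53, 0.00, 0.37, 0.03)


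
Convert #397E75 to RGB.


39 → 57 (R)
7E → 126 (G)
75 → 117 (B)
= RGB(57, 126, 117)


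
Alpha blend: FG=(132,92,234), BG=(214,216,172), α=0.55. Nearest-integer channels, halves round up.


C = α×F + (1-α)×B, with 1-α = 0.45
R: 0.55×132 + 0.45×214 = 72.60 + 96.30 = 168.90 → 169
G: 0.55×92 + 0.45×216 = 50.60 + 97.20 = 147.80 → 148
B: 0.55×234 + 0.45×172 = 128.70 + 77.40 = 206.10 → 206
= RGB(169, 148, 206)


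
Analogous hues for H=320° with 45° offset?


Base hue: 320°
Left analog: (320 - 45) mod 360 = 275°
Right analog: (320 + 45) mod 360 = 5°
Analogous hues = 275° and 5°


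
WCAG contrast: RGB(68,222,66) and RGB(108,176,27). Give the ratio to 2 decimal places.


Linearize each sRGB channel c=v/255: c/12.92 if c ≤ 0.04045 else ((c+0.055)/1.055)^2.4
L = 0.2126×R_lin + 0.7152×G_lin + 0.0722×B_lin
Color 1 (68,222,66):
  R=68: 68/255≈0.2667 > 0.04045 → ((0.2667+0.055)/1.055)^2.4 ≈ 0.05781
  G=222: 222/255≈0.8706 > 0.04045 → ((0.8706+0.055)/1.055)^2.4 ≈ 0.73046
  B=66: 66/255≈0.2588 > 0.04045 → ((0.2588+0.055)/1.055)^2.4 ≈ 0.05448
  L1 = 0.2126×0.05781 + 0.7152×0.73046 + 0.0722×0.05448 ≈ 0.53865
Color 2 (108,176,27):
  R=108: 108/255≈0.4235 > 0.04045 → ((0.4235+0.055)/1.055)^2.4 ≈ 0.14996
  G=176: 176/255≈0.6902 > 0.04045 → ((0.6902+0.055)/1.055)^2.4 ≈ 0.43415
  B=27: 27/255≈0.1059 > 0.04045 → ((0.1059+0.055)/1.055)^2.4 ≈ 0.01096
  L2 = 0.2126×0.14996 + 0.7152×0.43415 + 0.0722×0.01096 ≈ 0.34318
Lighter = 0.53865, Darker = 0.34318
Ratio = (L_lighter + 0.05) / (L_darker + 0.05)
Ratio = (0.53865 + 0.05) / (0.34318 + 0.05) = 0.58865 / 0.39318 ≈ 1.4971
Ratio ≈ 1.50:1


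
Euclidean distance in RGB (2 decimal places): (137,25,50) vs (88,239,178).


d = √[(R₁-R₂)² + (G₁-G₂)² + (B₁-B₂)²]
d = √[(137-88)² + (25-239)² + (50-178)²]
d = √[2401 + 45796 + 16384]
d = √64581
d ≈ 254.13


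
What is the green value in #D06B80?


Color: #D06B80
R = D0 = 208
G = 6B = 107
B = 80 = 128
Green = 107


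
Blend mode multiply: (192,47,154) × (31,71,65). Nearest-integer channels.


Multiply: C = A×B/255, rounded to nearest integer
R: 192×31/255 = 5952/255 ≈ 23.341 → 23
G: 47×71/255 = 3337/255 ≈ 13.086 → 13
B: 154×65/255 = 10010/255 ≈ 39.255 → 39
= RGB(23, 13, 39)


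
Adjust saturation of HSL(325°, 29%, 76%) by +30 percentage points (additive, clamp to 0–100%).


Original S = 29%
Adjustment = +30 percentage points
New S = 29 + (30) = 59
Clamp to [0, 100] → 59
= HSL(325°, 59%, 76%)


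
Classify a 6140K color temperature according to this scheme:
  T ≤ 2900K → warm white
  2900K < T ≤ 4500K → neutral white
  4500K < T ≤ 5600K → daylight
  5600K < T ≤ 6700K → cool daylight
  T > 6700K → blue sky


Temperature: 6140K
5600K < 6140K ≤ 6700K → cool daylight
Classification: cool daylight


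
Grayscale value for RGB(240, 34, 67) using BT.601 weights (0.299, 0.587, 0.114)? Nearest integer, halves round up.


Gray = 0.299×R + 0.587×G + 0.114×B
Gray = 0.299×240 + 0.587×34 + 0.114×67
Gray = 71.760 + 19.958 + 7.638
Gray = 99.356 → round half up → 99
Gray = 99


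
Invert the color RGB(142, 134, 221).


Invert: (255-R, 255-G, 255-B)
R: 255-142 = 113
G: 255-134 = 121
B: 255-221 = 34
= RGB(113, 121, 34)


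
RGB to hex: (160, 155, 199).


R = 160 → A0 (hex)
G = 155 → 9B (hex)
B = 199 → C7 (hex)
Hex = #A09BC7


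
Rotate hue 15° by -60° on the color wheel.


New hue = (H + rotation) mod 360
New hue = (15 -60) mod 360
= -45 mod 360
= 315°


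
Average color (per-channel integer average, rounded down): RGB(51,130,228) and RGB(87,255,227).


Midpoint: each channel = ⌊(C₁+C₂)/2⌋
R: ⌊(51+87)/2⌋ = 69
G: ⌊(130+255)/2⌋ = 192
B: ⌊(228+227)/2⌋ = 227
= RGB(69, 192, 227)


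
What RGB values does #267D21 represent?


26 → 38 (R)
7D → 125 (G)
21 → 33 (B)
= RGB(38, 125, 33)


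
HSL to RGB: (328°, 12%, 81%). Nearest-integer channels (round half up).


H=328°, S=0.12, L=0.81
C = (1-|2L-1|)×S = (1-|0.62|)×0.12 = 0.0456
H' = H/60 = 328/60 ≈ 5.4667; X = C×(1-|H' mod 2 - 1|) = 0.02432
m = L - C/2 = 0.81 - 0.0228 = 0.7872
Sector ⌊H'⌋ = 5 → (R',G',B') = (0.0456, 0.0, 0.02432)
RGB = ((R'+m)×255, (G'+m)×255, (B'+m)×255) = (212.364, 200.736, 206.9376)
Round half up → RGB(212, 201, 207)


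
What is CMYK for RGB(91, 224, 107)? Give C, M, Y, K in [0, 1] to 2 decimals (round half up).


R'=91/255≈0.3569, G'=224/255≈0.8784, B'=107/255≈0.4196
K = 1 - max(R',G',B') = 1 - 224/255 = 31/255 = 0.12156… → 0.12
(1-R'-K)/(1-K) simplifies to (max-R)/max with max = 224:
C = (224-91)/224 = 133/224 = 0.59375 → 0.59
M = (224-224)/224 = 0/224 = 0 → 0.00
Y = (224-107)/224 = 117/224 = 0.52232… → 0.52
= CMYK(0.59, 0.00, 0.52, 0.12)


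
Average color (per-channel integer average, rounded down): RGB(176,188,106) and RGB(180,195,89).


Midpoint: each channel = ⌊(C₁+C₂)/2⌋
R: ⌊(176+180)/2⌋ = 178
G: ⌊(188+195)/2⌋ = 191
B: ⌊(106+89)/2⌋ = 97
= RGB(178, 191, 97)


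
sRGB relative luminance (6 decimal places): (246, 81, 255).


Linearize each channel (sRGB transfer function): c = v/255; c_lin = c/12.92 if c ≤ 0.04045, else ((c+0.055)/1.055)^2.4
  R: 246/255 ≈ 0.964706 > 0.04045 → ((0.964706+0.055)/1.055)^2.4 ≈ 0.921582
  G: 81/255 ≈ 0.317647 > 0.04045 → ((0.317647+0.055)/1.055)^2.4 ≈ 0.082283
  B: 255/255 ≈ 1.000000 > 0.04045 → ((1.000000+0.055)/1.055)^2.4 ≈ 1.000000
R_lin = 0.921582, G_lin = 0.082283, B_lin = 1.000000
L = 0.2126×R + 0.7152×G + 0.0722×B
L = 0.2126×0.921582 + 0.7152×0.082283 + 0.0722×1.000000
L ≈ 0.326977


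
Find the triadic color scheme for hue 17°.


Triadic: equally spaced at 120° intervals
H1 = 17°
H2 = (17 + 120) mod 360 = 137°
H3 = (17 + 240) mod 360 = 257°
Triadic = 17°, 137°, 257°


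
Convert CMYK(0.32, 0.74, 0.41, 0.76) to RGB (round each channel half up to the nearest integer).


R = 255 × (1-C) × (1-K) = 255 × 0.68 × 0.24 = 41.616 → 42
G = 255 × (1-M) × (1-K) = 255 × 0.26 × 0.24 = 15.912 → 16
B = 255 × (1-Y) × (1-K) = 255 × 0.59 × 0.24 = 36.108 → 36
= RGB(42, 16, 36)


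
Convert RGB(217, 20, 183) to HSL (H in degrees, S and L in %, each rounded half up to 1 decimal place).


Normalize: R'=217/255≈0.8510, G'=20/255≈0.0784, B'=183/255≈0.7176
Max=217/255, Min=20/255, Δ=Max-Min=197/255
L = (Max+Min)/2 = (217+20)/510 = 237/510 = 0.46470… → L = 46.5%
L ≤ 0.5 → S = Δ/(Max+Min) = 197/(217+20) = 197/237 = 0.83122… → S = 83.1%
(the 1/255 factors cancel in S and H, so raw channel differences can be used)
Max is R' → H = 60 × (((G-B)/Δ) mod 6) = 60 × (((20-183)/197) mod 6)
  (-163)/197 = -0.8274…; negative, so add 6 → 5.1725…
  H = 60 × 5.1725… = 310.355…° → H = 310.4°
= HSL(310.4°, 83.1%, 46.5%)


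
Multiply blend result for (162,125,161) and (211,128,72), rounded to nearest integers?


Multiply: C = A×B/255, rounded to nearest integer
R: 162×211/255 = 34182/255 ≈ 134.047 → 134
G: 125×128/255 = 16000/255 ≈ 62.745 → 63
B: 161×72/255 = 11592/255 ≈ 45.459 → 45
= RGB(134, 63, 45)


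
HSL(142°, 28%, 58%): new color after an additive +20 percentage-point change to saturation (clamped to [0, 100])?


Original S = 28%
Adjustment = +20 percentage points
New S = 28 + (20) = 48
Clamp to [0, 100] → 48
= HSL(142°, 48%, 58%)


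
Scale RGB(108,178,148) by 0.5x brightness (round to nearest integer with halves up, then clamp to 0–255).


Multiply each channel by 0.5, round half up, clamp to [0, 255]
R: 108×0.5 = 54
G: 178×0.5 = 89
B: 148×0.5 = 74
= RGB(54, 89, 74)


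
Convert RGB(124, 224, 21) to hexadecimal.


R = 124 → 7C (hex)
G = 224 → E0 (hex)
B = 21 → 15 (hex)
Hex = #7CE015


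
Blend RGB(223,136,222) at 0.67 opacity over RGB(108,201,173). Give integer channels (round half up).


C = α×F + (1-α)×B, with 1-α = 0.33
R: 0.67×223 + 0.33×108 = 149.41 + 35.64 = 185.05 → 185
G: 0.67×136 + 0.33×201 = 91.12 + 66.33 = 157.45 → 157
B: 0.67×222 + 0.33×173 = 148.74 + 57.09 = 205.83 → 206
= RGB(185, 157, 206)


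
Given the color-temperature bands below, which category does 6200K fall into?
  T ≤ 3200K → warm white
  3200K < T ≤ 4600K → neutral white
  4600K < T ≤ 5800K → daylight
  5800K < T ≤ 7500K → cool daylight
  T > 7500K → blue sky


Temperature: 6200K
5800K < 6200K ≤ 7500K → cool daylight
Classification: cool daylight


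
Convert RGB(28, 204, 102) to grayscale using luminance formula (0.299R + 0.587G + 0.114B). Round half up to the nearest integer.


Gray = 0.299×R + 0.587×G + 0.114×B
Gray = 0.299×28 + 0.587×204 + 0.114×102
Gray = 8.372 + 119.748 + 11.628
Gray = 139.748 → round half up → 140
Gray = 140


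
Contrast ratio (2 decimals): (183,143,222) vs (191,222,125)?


Linearize each sRGB channel c=v/255: c/12.92 if c ≤ 0.04045 else ((c+0.055)/1.055)^2.4
L = 0.2126×R_lin + 0.7152×G_lin + 0.0722×B_lin
Color 1 (183,143,222):
  R=183: 183/255≈0.7176 > 0.04045 → ((0.7176+0.055)/1.055)^2.4 ≈ 0.47353
  G=143: 143/255≈0.5608 > 0.04045 → ((0.5608+0.055)/1.055)^2.4 ≈ 0.27468
  B=222: 222/255≈0.8706 > 0.04045 → ((0.8706+0.055)/1.055)^2.4 ≈ 0.73046
  L1 = 0.2126×0.47353 + 0.7152×0.27468 + 0.0722×0.73046 ≈ 0.34986
Color 2 (191,222,125):
  R=191: 191/255≈0.7490 > 0.04045 → ((0.7490+0.055)/1.055)^2.4 ≈ 0.52100
  G=222: 222/255≈0.8706 > 0.04045 → ((0.8706+0.055)/1.055)^2.4 ≈ 0.73046
  B=125: 125/255≈0.4902 > 0.04045 → ((0.4902+0.055)/1.055)^2.4 ≈ 0.20508
  L2 = 0.2126×0.52100 + 0.7152×0.73046 + 0.0722×0.20508 ≈ 0.64800
Lighter = 0.64800, Darker = 0.34986
Ratio = (L_lighter + 0.05) / (L_darker + 0.05)
Ratio = (0.64800 + 0.05) / (0.34986 + 0.05) = 0.69800 / 0.39986 ≈ 1.7456
Ratio ≈ 1.75:1


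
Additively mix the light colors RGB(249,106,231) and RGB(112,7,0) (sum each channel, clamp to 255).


Additive: each channel = min(255, C₁+C₂)
R: 249+112 = 361 → 255
G: 106+7 = 113 → 113
B: 231+0 = 231 → 231
= RGB(255, 113, 231)


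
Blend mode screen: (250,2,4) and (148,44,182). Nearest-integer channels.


Screen: C = 255 - (255-A)×(255-B)/255, rounded to nearest integer
R: 255 - (255-250)×(255-148)/255 = 255 - 535/255 ≈ 255 - 2.098 = 252.902 → 253
G: 255 - (255-2)×(255-44)/255 = 255 - 53383/255 ≈ 255 - 209.345 = 45.655 → 46
B: 255 - (255-4)×(255-182)/255 = 255 - 18323/255 ≈ 255 - 71.855 = 183.145 → 183
= RGB(253, 46, 183)


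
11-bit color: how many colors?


Colors = 2^bits = 2^11
= 2,048 colors


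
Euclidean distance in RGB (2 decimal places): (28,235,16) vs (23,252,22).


d = √[(R₁-R₂)² + (G₁-G₂)² + (B₁-B₂)²]
d = √[(28-23)² + (235-252)² + (16-22)²]
d = √[25 + 289 + 36]
d = √350
d ≈ 18.71


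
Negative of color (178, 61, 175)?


Invert: (255-R, 255-G, 255-B)
R: 255-178 = 77
G: 255-61 = 194
B: 255-175 = 80
= RGB(77, 194, 80)


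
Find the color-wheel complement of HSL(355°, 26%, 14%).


Complement = opposite side of color wheel = hue + 180°
H' = (355 + 180) mod 360 = 175°
S and L unchanged.
= HSL(175°, 26%, 14%)


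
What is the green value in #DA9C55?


Color: #DA9C55
R = DA = 218
G = 9C = 156
B = 55 = 85
Green = 156


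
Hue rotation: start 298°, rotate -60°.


New hue = (H + rotation) mod 360
New hue = (298 -60) mod 360
= 238 mod 360
= 238°


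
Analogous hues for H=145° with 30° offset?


Base hue: 145°
Left analog: (145 - 30) mod 360 = 115°
Right analog: (145 + 30) mod 360 = 175°
Analogous hues = 115° and 175°


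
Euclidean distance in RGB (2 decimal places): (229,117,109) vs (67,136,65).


d = √[(R₁-R₂)² + (G₁-G₂)² + (B₁-B₂)²]
d = √[(229-67)² + (117-136)² + (109-65)²]
d = √[26244 + 361 + 1936]
d = √28541
d ≈ 168.94


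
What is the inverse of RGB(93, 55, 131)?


Invert: (255-R, 255-G, 255-B)
R: 255-93 = 162
G: 255-55 = 200
B: 255-131 = 124
= RGB(162, 200, 124)


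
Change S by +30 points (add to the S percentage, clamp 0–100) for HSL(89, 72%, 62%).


Original S = 72%
Adjustment = +30 percentage points
New S = 72 + (30) = 102
Clamp to [0, 100] → 100
= HSL(89°, 100%, 62%)


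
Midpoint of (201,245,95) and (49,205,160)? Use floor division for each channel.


Midpoint: each channel = ⌊(C₁+C₂)/2⌋
R: ⌊(201+49)/2⌋ = 125
G: ⌊(245+205)/2⌋ = 225
B: ⌊(95+160)/2⌋ = 127
= RGB(125, 225, 127)


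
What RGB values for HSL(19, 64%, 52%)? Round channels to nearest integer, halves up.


H=19°, S=0.64, L=0.52
C = (1-|2L-1|)×S = (1-|0.04|)×0.64 = 0.6144
H' = H/60 = 19/60 ≈ 0.3167; X = C×(1-|H' mod 2 - 1|) = 0.19456
m = L - C/2 = 0.52 - 0.3072 = 0.2128
Sector ⌊H'⌋ = 0 → (R',G',B') = (0.6144, 0.19456, 0.0)
RGB = ((R'+m)×255, (G'+m)×255, (B'+m)×255) = (210.936, 103.8768, 54.264)
Round half up → RGB(211, 104, 54)


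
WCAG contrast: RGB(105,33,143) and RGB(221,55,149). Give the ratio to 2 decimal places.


Linearize each sRGB channel c=v/255: c/12.92 if c ≤ 0.04045 else ((c+0.055)/1.055)^2.4
L = 0.2126×R_lin + 0.7152×G_lin + 0.0722×B_lin
Color 1 (105,33,143):
  R=105: 105/255≈0.4118 > 0.04045 → ((0.4118+0.055)/1.055)^2.4 ≈ 0.14126
  G=33: 33/255≈0.1294 > 0.04045 → ((0.1294+0.055)/1.055)^2.4 ≈ 0.01521
  B=143: 143/255≈0.5608 > 0.04045 → ((0.5608+0.055)/1.055)^2.4 ≈ 0.27468
  L1 = 0.2126×0.14126 + 0.7152×0.01521 + 0.0722×0.27468 ≈ 0.06074
Color 2 (221,55,149):
  R=221: 221/255≈0.8667 > 0.04045 → ((0.8667+0.055)/1.055)^2.4 ≈ 0.72306
  G=55: 55/255≈0.2157 > 0.04045 → ((0.2157+0.055)/1.055)^2.4 ≈ 0.03820
  B=149: 149/255≈0.5843 > 0.04045 → ((0.5843+0.055)/1.055)^2.4 ≈ 0.30054
  L2 = 0.2126×0.72306 + 0.7152×0.03820 + 0.0722×0.30054 ≈ 0.20274
Lighter = 0.20274, Darker = 0.06074
Ratio = (L_lighter + 0.05) / (L_darker + 0.05)
Ratio = (0.20274 + 0.05) / (0.06074 + 0.05) = 0.25274 / 0.11074 ≈ 2.2823
Ratio ≈ 2.28:1


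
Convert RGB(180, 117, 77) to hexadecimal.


R = 180 → B4 (hex)
G = 117 → 75 (hex)
B = 77 → 4D (hex)
Hex = #B4754D


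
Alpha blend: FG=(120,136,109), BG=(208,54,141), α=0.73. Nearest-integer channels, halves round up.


C = α×F + (1-α)×B, with 1-α = 0.27
R: 0.73×120 + 0.27×208 = 87.60 + 56.16 = 143.76 → 144
G: 0.73×136 + 0.27×54 = 99.28 + 14.58 = 113.86 → 114
B: 0.73×109 + 0.27×141 = 79.57 + 38.07 = 117.64 → 118
= RGB(144, 114, 118)


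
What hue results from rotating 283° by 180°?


New hue = (H + rotation) mod 360
New hue = (283 + 180) mod 360
= 463 mod 360
= 103°


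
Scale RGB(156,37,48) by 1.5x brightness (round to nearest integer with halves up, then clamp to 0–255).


Multiply each channel by 1.5, round half up, clamp to [0, 255]
R: 156×1.5 = 234
G: 37×1.5 = 55.5 → round → 56
B: 48×1.5 = 72
= RGB(234, 56, 72)


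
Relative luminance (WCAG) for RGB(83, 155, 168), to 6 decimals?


Linearize each channel (sRGB transfer function): c = v/255; c_lin = c/12.92 if c ≤ 0.04045, else ((c+0.055)/1.055)^2.4
  R: 83/255 ≈ 0.325490 > 0.04045 → ((0.325490+0.055)/1.055)^2.4 ≈ 0.086500
  G: 155/255 ≈ 0.607843 > 0.04045 → ((0.607843+0.055)/1.055)^2.4 ≈ 0.327778
  B: 168/255 ≈ 0.658824 > 0.04045 → ((0.658824+0.055)/1.055)^2.4 ≈ 0.391572
R_lin = 0.086500, G_lin = 0.327778, B_lin = 0.391572
L = 0.2126×R + 0.7152×G + 0.0722×B
L = 0.2126×0.086500 + 0.7152×0.327778 + 0.0722×0.391572
L ≈ 0.281088


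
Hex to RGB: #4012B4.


40 → 64 (R)
12 → 18 (G)
B4 → 180 (B)
= RGB(64, 18, 180)


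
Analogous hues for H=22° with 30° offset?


Base hue: 22°
Left analog: (22 - 30) mod 360 = 352°
Right analog: (22 + 30) mod 360 = 52°
Analogous hues = 352° and 52°


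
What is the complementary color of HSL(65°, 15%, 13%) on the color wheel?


Complement = opposite side of color wheel = hue + 180°
H' = (65 + 180) mod 360 = 245°
S and L unchanged.
= HSL(245°, 15%, 13%)


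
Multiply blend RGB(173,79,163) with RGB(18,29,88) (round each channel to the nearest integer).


Multiply: C = A×B/255, rounded to nearest integer
R: 173×18/255 = 3114/255 ≈ 12.212 → 12
G: 79×29/255 = 2291/255 ≈ 8.984 → 9
B: 163×88/255 = 14344/255 ≈ 56.251 → 56
= RGB(12, 9, 56)


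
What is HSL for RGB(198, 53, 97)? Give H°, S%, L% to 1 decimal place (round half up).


Normalize: R'=198/255≈0.7765, G'=53/255≈0.2078, B'=97/255≈0.3804
Max=198/255, Min=53/255, Δ=Max-Min=145/255
L = (Max+Min)/2 = (198+53)/510 = 251/510 = 0.49215… → L = 49.2%
L ≤ 0.5 → S = Δ/(Max+Min) = 145/(198+53) = 145/251 = 0.57768… → S = 57.8%
(the 1/255 factors cancel in S and H, so raw channel differences can be used)
Max is R' → H = 60 × (((G-B)/Δ) mod 6) = 60 × (((53-97)/145) mod 6)
  (-44)/145 = -0.3034…; negative, so add 6 → 5.6965…
  H = 60 × 5.6965… = 341.793…° → H = 341.8°
= HSL(341.8°, 57.8%, 49.2%)


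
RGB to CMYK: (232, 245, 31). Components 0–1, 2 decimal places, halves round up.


R'=232/255≈0.9098, G'=245/255≈0.9608, B'=31/255≈0.1216
K = 1 - max(R',G',B') = 1 - 245/255 = 10/255 = 0.03921… → 0.04
(1-R'-K)/(1-K) simplifies to (max-R)/max with max = 245:
C = (245-232)/245 = 13/245 = 0.05306… → 0.05
M = (245-245)/245 = 0/245 = 0 → 0.00
Y = (245-31)/245 = 214/245 = 0.87346… → 0.87
= CMYK(0.05, 0.00, 0.87, 0.04)


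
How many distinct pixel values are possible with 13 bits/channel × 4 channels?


Total bits = 13 bits/channel × 4 channels = 52 bits
Distinct pixel values = 2^52
= 4,503,599,627,370,496 pixel values


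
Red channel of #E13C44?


Color: #E13C44
R = E1 = 225
G = 3C = 60
B = 44 = 68
Red = 225


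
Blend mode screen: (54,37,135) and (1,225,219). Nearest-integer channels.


Screen: C = 255 - (255-A)×(255-B)/255, rounded to nearest integer
R: 255 - (255-54)×(255-1)/255 = 255 - 51054/255 ≈ 255 - 200.212 = 54.788 → 55
G: 255 - (255-37)×(255-225)/255 = 255 - 6540/255 ≈ 255 - 25.647 = 229.353 → 229
B: 255 - (255-135)×(255-219)/255 = 255 - 4320/255 ≈ 255 - 16.941 = 238.059 → 238
= RGB(55, 229, 238)


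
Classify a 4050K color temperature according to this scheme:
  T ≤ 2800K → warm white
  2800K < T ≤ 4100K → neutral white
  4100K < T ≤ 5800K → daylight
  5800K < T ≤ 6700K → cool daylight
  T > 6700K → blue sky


Temperature: 4050K
2800K < 4050K ≤ 4100K → neutral white
Classification: neutral white


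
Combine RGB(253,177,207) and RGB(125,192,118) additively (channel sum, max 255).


Additive: each channel = min(255, C₁+C₂)
R: 253+125 = 378 → 255
G: 177+192 = 369 → 255
B: 207+118 = 325 → 255
= RGB(255, 255, 255)


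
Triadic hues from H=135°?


Triadic: equally spaced at 120° intervals
H1 = 135°
H2 = (135 + 120) mod 360 = 255°
H3 = (135 + 240) mod 360 = 15°
Triadic = 135°, 255°, 15°


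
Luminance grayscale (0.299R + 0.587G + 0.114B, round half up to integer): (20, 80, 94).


Gray = 0.299×R + 0.587×G + 0.114×B
Gray = 0.299×20 + 0.587×80 + 0.114×94
Gray = 5.980 + 46.960 + 10.716
Gray = 63.656 → round half up → 64
Gray = 64


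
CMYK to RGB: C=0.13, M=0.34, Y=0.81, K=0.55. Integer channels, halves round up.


R = 255 × (1-C) × (1-K) = 255 × 0.87 × 0.45 = 99.8325 → 100
G = 255 × (1-M) × (1-K) = 255 × 0.66 × 0.45 = 75.735 → 76
B = 255 × (1-Y) × (1-K) = 255 × 0.19 × 0.45 = 21.8025 → 22
= RGB(100, 76, 22)


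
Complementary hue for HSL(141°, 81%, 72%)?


Complement = opposite side of color wheel = hue + 180°
H' = (141 + 180) mod 360 = 321°
S and L unchanged.
= HSL(321°, 81%, 72%)


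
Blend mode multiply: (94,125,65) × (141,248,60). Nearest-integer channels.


Multiply: C = A×B/255, rounded to nearest integer
R: 94×141/255 = 13254/255 ≈ 51.976 → 52
G: 125×248/255 = 31000/255 ≈ 121.569 → 122
B: 65×60/255 = 3900/255 ≈ 15.294 → 15
= RGB(52, 122, 15)


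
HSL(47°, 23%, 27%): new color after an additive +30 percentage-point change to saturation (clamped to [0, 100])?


Original S = 23%
Adjustment = +30 percentage points
New S = 23 + (30) = 53
Clamp to [0, 100] → 53
= HSL(47°, 53%, 27%)


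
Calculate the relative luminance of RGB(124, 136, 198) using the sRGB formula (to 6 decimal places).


Linearize each channel (sRGB transfer function): c = v/255; c_lin = c/12.92 if c ≤ 0.04045, else ((c+0.055)/1.055)^2.4
  R: 124/255 ≈ 0.486275 > 0.04045 → ((0.486275+0.055)/1.055)^2.4 ≈ 0.201556
  G: 136/255 ≈ 0.533333 > 0.04045 → ((0.533333+0.055)/1.055)^2.4 ≈ 0.246201
  B: 198/255 ≈ 0.776471 > 0.04045 → ((0.776471+0.055)/1.055)^2.4 ≈ 0.564712
R_lin = 0.201556, G_lin = 0.246201, B_lin = 0.564712
L = 0.2126×R + 0.7152×G + 0.0722×B
L = 0.2126×0.201556 + 0.7152×0.246201 + 0.0722×0.564712
L ≈ 0.259706


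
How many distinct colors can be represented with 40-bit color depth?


Colors = 2^bits = 2^40
= 1,099,511,627,776 colors


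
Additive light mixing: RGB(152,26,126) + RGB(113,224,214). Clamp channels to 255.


Additive: each channel = min(255, C₁+C₂)
R: 152+113 = 265 → 255
G: 26+224 = 250 → 250
B: 126+214 = 340 → 255
= RGB(255, 250, 255)


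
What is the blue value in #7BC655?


Color: #7BC655
R = 7B = 123
G = C6 = 198
B = 55 = 85
Blue = 85


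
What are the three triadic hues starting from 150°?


Triadic: equally spaced at 120° intervals
H1 = 150°
H2 = (150 + 120) mod 360 = 270°
H3 = (150 + 240) mod 360 = 30°
Triadic = 150°, 270°, 30°


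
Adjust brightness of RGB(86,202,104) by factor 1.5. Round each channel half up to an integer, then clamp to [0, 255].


Multiply each channel by 1.5, round half up, clamp to [0, 255]
R: 86×1.5 = 129
G: 202×1.5 = 303 → clamp → 255
B: 104×1.5 = 156
= RGB(129, 255, 156)


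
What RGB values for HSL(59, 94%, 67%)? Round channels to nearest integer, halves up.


H=59°, S=0.94, L=0.67
C = (1-|2L-1|)×S = (1-|0.34|)×0.94 = 0.6204
H' = H/60 = 59/60 ≈ 0.9833; X = C×(1-|H' mod 2 - 1|) = 0.61006
m = L - C/2 = 0.67 - 0.3102 = 0.3598
Sector ⌊H'⌋ = 0 → (R',G',B') = (0.6204, 0.61006, 0.0)
RGB = ((R'+m)×255, (G'+m)×255, (B'+m)×255) = (249.951, 247.3143, 91.749)
Round half up → RGB(250, 247, 92)


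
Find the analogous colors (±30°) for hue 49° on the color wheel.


Base hue: 49°
Left analog: (49 - 30) mod 360 = 19°
Right analog: (49 + 30) mod 360 = 79°
Analogous hues = 19° and 79°


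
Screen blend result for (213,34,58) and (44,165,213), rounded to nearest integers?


Screen: C = 255 - (255-A)×(255-B)/255, rounded to nearest integer
R: 255 - (255-213)×(255-44)/255 = 255 - 8862/255 ≈ 255 - 34.753 = 220.247 → 220
G: 255 - (255-34)×(255-165)/255 = 255 - 19890/255 ≈ 255 - 78.000 = 177.000 → 177
B: 255 - (255-58)×(255-213)/255 = 255 - 8274/255 ≈ 255 - 32.447 = 222.553 → 223
= RGB(220, 177, 223)


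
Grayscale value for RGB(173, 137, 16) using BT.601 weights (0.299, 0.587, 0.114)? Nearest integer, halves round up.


Gray = 0.299×R + 0.587×G + 0.114×B
Gray = 0.299×173 + 0.587×137 + 0.114×16
Gray = 51.727 + 80.419 + 1.824
Gray = 133.970 → round half up → 134
Gray = 134


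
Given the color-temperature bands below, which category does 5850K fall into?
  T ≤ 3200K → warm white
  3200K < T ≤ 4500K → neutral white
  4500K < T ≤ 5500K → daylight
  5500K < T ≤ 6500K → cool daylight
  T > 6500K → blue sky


Temperature: 5850K
5500K < 5850K ≤ 6500K → cool daylight
Classification: cool daylight


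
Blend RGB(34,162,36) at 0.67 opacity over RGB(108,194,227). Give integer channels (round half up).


C = α×F + (1-α)×B, with 1-α = 0.33
R: 0.67×34 + 0.33×108 = 22.78 + 35.64 = 58.42 → 58
G: 0.67×162 + 0.33×194 = 108.54 + 64.02 = 172.56 → 173
B: 0.67×36 + 0.33×227 = 24.12 + 74.91 = 99.03 → 99
= RGB(58, 173, 99)


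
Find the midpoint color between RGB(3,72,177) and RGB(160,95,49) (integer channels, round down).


Midpoint: each channel = ⌊(C₁+C₂)/2⌋
R: ⌊(3+160)/2⌋ = 81
G: ⌊(72+95)/2⌋ = 83
B: ⌊(177+49)/2⌋ = 113
= RGB(81, 83, 113)


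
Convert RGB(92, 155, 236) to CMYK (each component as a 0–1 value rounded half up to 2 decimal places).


R'=92/255≈0.3608, G'=155/255≈0.6078, B'=236/255≈0.9255
K = 1 - max(R',G',B') = 1 - 236/255 = 19/255 = 0.07450… → 0.07
(1-R'-K)/(1-K) simplifies to (max-R)/max with max = 236:
C = (236-92)/236 = 144/236 = 0.61016… → 0.61
M = (236-155)/236 = 81/236 = 0.34322… → 0.34
Y = (236-236)/236 = 0/236 = 0 → 0.00
= CMYK(0.61, 0.34, 0.00, 0.07)


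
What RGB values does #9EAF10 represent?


9E → 158 (R)
AF → 175 (G)
10 → 16 (B)
= RGB(158, 175, 16)


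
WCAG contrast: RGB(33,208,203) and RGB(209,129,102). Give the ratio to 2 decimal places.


Linearize each sRGB channel c=v/255: c/12.92 if c ≤ 0.04045 else ((c+0.055)/1.055)^2.4
L = 0.2126×R_lin + 0.7152×G_lin + 0.0722×B_lin
Color 1 (33,208,203):
  R=33: 33/255≈0.1294 > 0.04045 → ((0.1294+0.055)/1.055)^2.4 ≈ 0.01521
  G=208: 208/255≈0.8157 > 0.04045 → ((0.8157+0.055)/1.055)^2.4 ≈ 0.63076
  B=203: 203/255≈0.7961 > 0.04045 → ((0.7961+0.055)/1.055)^2.4 ≈ 0.59720
  L1 = 0.2126×0.01521 + 0.7152×0.63076 + 0.0722×0.59720 ≈ 0.49747
Color 2 (209,129,102):
  R=209: 209/255≈0.8196 > 0.04045 → ((0.8196+0.055)/1.055)^2.4 ≈ 0.63760
  G=129: 129/255≈0.5059 > 0.04045 → ((0.5059+0.055)/1.055)^2.4 ≈ 0.21953
  B=102: 102/255≈0.4000 > 0.04045 → ((0.4000+0.055)/1.055)^2.4 ≈ 0.13287
  L2 = 0.2126×0.63760 + 0.7152×0.21953 + 0.0722×0.13287 ≈ 0.30215
Lighter = 0.49747, Darker = 0.30215
Ratio = (L_lighter + 0.05) / (L_darker + 0.05)
Ratio = (0.49747 + 0.05) / (0.30215 + 0.05) = 0.54747 / 0.35215 ≈ 1.5546
Ratio ≈ 1.55:1


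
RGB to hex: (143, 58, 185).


R = 143 → 8F (hex)
G = 58 → 3A (hex)
B = 185 → B9 (hex)
Hex = #8F3AB9


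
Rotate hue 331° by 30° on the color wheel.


New hue = (H + rotation) mod 360
New hue = (331 + 30) mod 360
= 361 mod 360
= 1°


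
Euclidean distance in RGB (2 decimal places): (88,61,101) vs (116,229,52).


d = √[(R₁-R₂)² + (G₁-G₂)² + (B₁-B₂)²]
d = √[(88-116)² + (61-229)² + (101-52)²]
d = √[784 + 28224 + 2401]
d = √31409
d ≈ 177.23


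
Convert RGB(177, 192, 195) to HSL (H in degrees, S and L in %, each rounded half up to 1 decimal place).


Normalize: R'=177/255≈0.6941, G'=192/255≈0.7529, B'=195/255≈0.7647
Max=195/255, Min=177/255, Δ=Max-Min=18/255
L = (Max+Min)/2 = (195+177)/510 = 372/510 = 0.72941… → L = 72.9%
L > 0.5 → S = Δ/(2-Max-Min) = 18/(510-195-177) = 18/138 = 0.13043… → S = 13.0%
(the 1/255 factors cancel in S and H, so raw channel differences can be used)
Max is B' → H = 60 × ((R-G)/Δ + 4) = 60 × ((177-192)/18 + 4)
  -15/18 + 4 = -0.8333… + 4 = 3.1666…
  H = 60 × 3.1666… = 190° → H = 190.0°
= HSL(190.0°, 13.0%, 72.9%)


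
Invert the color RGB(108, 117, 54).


Invert: (255-R, 255-G, 255-B)
R: 255-108 = 147
G: 255-117 = 138
B: 255-54 = 201
= RGB(147, 138, 201)


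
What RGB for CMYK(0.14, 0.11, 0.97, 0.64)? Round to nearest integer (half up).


R = 255 × (1-C) × (1-K) = 255 × 0.86 × 0.36 = 78.948 → 79
G = 255 × (1-M) × (1-K) = 255 × 0.89 × 0.36 = 81.702 → 82
B = 255 × (1-Y) × (1-K) = 255 × 0.03 × 0.36 = 2.754 → 3
= RGB(79, 82, 3)


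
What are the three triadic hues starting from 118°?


Triadic: equally spaced at 120° intervals
H1 = 118°
H2 = (118 + 120) mod 360 = 238°
H3 = (118 + 240) mod 360 = 358°
Triadic = 118°, 238°, 358°


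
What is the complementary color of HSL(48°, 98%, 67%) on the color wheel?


Complement = opposite side of color wheel = hue + 180°
H' = (48 + 180) mod 360 = 228°
S and L unchanged.
= HSL(228°, 98%, 67%)


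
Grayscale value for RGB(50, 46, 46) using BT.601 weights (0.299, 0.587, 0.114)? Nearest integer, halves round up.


Gray = 0.299×R + 0.587×G + 0.114×B
Gray = 0.299×50 + 0.587×46 + 0.114×46
Gray = 14.950 + 27.002 + 5.244
Gray = 47.196 → round half up → 47
Gray = 47


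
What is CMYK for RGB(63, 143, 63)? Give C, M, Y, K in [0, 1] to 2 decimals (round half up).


R'=63/255≈0.2471, G'=143/255≈0.5608, B'=63/255≈0.2471
K = 1 - max(R',G',B') = 1 - 143/255 = 112/255 = 0.43921… → 0.44
(1-R'-K)/(1-K) simplifies to (max-R)/max with max = 143:
C = (143-63)/143 = 80/143 = 0.55944… → 0.56
M = (143-143)/143 = 0/143 = 0 → 0.00
Y = (143-63)/143 = 80/143 = 0.55944… → 0.56
= CMYK(0.56, 0.00, 0.56, 0.44)


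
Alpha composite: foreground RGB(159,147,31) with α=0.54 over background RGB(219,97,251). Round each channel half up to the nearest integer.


C = α×F + (1-α)×B, with 1-α = 0.46
R: 0.54×159 + 0.46×219 = 85.86 + 100.74 = 186.60 → 187
G: 0.54×147 + 0.46×97 = 79.38 + 44.62 = 124.00 → 124
B: 0.54×31 + 0.46×251 = 16.74 + 115.46 = 132.20 → 132
= RGB(187, 124, 132)


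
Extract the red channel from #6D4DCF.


Color: #6D4DCF
R = 6D = 109
G = 4D = 77
B = CF = 207
Red = 109


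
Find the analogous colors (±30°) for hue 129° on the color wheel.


Base hue: 129°
Left analog: (129 - 30) mod 360 = 99°
Right analog: (129 + 30) mod 360 = 159°
Analogous hues = 99° and 159°


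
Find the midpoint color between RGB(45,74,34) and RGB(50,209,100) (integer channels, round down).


Midpoint: each channel = ⌊(C₁+C₂)/2⌋
R: ⌊(45+50)/2⌋ = 47
G: ⌊(74+209)/2⌋ = 141
B: ⌊(34+100)/2⌋ = 67
= RGB(47, 141, 67)


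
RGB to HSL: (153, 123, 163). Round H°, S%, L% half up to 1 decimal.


Normalize: R'=153/255≈0.6000, G'=123/255≈0.4824, B'=163/255≈0.6392
Max=163/255, Min=123/255, Δ=Max-Min=40/255
L = (Max+Min)/2 = (163+123)/510 = 286/510 = 0.56078… → L = 56.1%
L > 0.5 → S = Δ/(2-Max-Min) = 40/(510-163-123) = 40/224 = 0.17857… → S = 17.9%
(the 1/255 factors cancel in S and H, so raw channel differences can be used)
Max is B' → H = 60 × ((R-G)/Δ + 4) = 60 × ((153-123)/40 + 4)
  30/40 + 4 = 0.75 + 4 = 4.75
  H = 60 × 4.75 = 285° → H = 285.0°
= HSL(285.0°, 17.9%, 56.1%)
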